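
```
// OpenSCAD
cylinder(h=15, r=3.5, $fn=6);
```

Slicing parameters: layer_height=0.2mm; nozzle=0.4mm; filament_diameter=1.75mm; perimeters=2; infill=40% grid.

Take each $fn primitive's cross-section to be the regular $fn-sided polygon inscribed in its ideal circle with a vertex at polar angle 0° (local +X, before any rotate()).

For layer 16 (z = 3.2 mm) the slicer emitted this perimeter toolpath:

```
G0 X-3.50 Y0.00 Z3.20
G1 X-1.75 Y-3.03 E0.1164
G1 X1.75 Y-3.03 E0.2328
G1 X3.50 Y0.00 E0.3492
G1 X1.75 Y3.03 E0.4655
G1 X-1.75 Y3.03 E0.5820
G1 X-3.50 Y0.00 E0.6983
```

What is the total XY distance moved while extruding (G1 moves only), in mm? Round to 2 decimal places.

Sum the Euclidean lengths of each G1 segment: total = 21.00 mm.

21.00 mm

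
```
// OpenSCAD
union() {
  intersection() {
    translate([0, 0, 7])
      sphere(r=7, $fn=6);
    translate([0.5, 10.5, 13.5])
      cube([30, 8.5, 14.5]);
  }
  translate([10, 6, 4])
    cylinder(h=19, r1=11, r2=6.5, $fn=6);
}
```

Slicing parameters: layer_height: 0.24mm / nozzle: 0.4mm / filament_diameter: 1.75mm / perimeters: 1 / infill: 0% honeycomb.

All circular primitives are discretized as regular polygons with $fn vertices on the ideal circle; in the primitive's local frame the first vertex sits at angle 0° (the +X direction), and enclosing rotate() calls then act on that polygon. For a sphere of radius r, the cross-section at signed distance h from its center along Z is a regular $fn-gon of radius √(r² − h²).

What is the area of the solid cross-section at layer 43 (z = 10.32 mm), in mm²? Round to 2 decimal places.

At z = 10.32 mm: the sphere: section is a regular 6-gon, circumradius = √(r²−h²) = √(7²−3.32²) = 6.163 (area = (6/2)·6.163²·sin(360°/6) = 98.67 mm²); the cube at (0.5, 10.5) is absent (z outside [13.5, 28]); After intersecting: at least one operand is absent at this height, so nothing remains; the cone at (10, 6): at t=0.333 of its height the radius interpolates to r₁+(r₂−r₁)t = 9.503, giving a regular 6-gon of that circumradius (area = (6/2)·9.503²·sin(360°/6) = 234.63 mm²); Combining (union): only the cone at (10, 6) is present, so the union is just that shape — area = 234.63 mm². Overall, the cross-section is a single solid region. Net area = 234.63 mm².

234.63 mm²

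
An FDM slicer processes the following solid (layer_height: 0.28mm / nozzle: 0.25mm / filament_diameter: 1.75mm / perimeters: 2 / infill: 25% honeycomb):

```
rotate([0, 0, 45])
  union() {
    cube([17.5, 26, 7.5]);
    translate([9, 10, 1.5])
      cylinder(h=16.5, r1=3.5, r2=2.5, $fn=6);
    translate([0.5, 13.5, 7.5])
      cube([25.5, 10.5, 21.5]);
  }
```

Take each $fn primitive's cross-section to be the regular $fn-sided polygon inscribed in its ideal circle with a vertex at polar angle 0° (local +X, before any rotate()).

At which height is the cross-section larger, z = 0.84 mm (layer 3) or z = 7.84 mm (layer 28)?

Layer 3 (z = 0.84): the cube is present — its section is the full 17.5×26 rectangle (area 455.00 mm²); the cone at (9, 10) is not intersected at this z (z outside [1.5, 18]); the cube at (0.5, 13.5) does not reach this height (z outside [7.5, 29]); Taking the union: only the 17.5×26 cube is present, so the union is just that shape — area = 455.00 mm²; (whole slice rotated 45° about Z — lengths, areas and connectivity unchanged). So its area = 455.00 mm². Layer 28 (z = 7.84): the cube is absent (z outside [0, 7.5]); the cone at (9, 10) contributes a regular 6-gon of circumradius 3.116 (interpolated between r1=3.5 and r2=2.5 at t=0.384) (area = (6/2)·3.116²·sin(360°/6) = 25.22 mm²); the cube at (0.5, 13.5) is present — its section is the full 25.5×10.5 rectangle (area 267.75 mm²); Taking the union: the 2 present regions are separate (no shared area or edge), so areas and boundary lengths simply add and each stays a separate island — area = 292.97 mm²; (rotated 45° about Z; rotation is an isometry so areas/perimeters/island counts are preserved). So its area = 292.97 mm². Layer 3 is larger (455.00 vs 292.97 mm²).

layer 3 (z = 0.84 mm)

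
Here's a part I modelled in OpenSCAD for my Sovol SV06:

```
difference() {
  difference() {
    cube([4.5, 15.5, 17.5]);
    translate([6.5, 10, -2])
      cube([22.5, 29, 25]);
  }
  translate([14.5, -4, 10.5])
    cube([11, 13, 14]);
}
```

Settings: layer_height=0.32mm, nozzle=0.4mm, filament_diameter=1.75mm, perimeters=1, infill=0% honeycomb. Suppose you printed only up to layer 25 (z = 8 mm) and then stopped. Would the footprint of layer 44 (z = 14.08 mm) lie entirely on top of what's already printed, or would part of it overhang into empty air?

entirely on top

Compare the two slices. At z = 8: the cube is present — its section is the full 4.5×15.5 rectangle (area 69.75 mm²); the 22.5×29 cube at (6.5, 10) contributes its full rectangle (area 652.50 mm²); Taking the first minus the rest: starting from the 4.5×15.5 cube (69.75 mm²), the 22.5×29 cube at (6.5, 10) misses the remaining region (no effect) — area = 69.75 mm²; the cube at (14.5, -4) is absent (z outside [10.5, 24.5]); After the difference (first − rest): none of the subtracted shapes is present at this height, so that combined region is unchanged — area = 69.75 mm². At z = 14.08: the cube is present — its section is the full 4.5×15.5 rectangle (area 69.75 mm²); the cube at (6.5, 10) is present — its section is the full 22.5×29 rectangle (area 652.50 mm²); Subtracting the remaining from the first: starting from the 4.5×15.5 cube (69.75 mm²), the 22.5×29 cube at (6.5, 10) misses the remaining region (no effect) — area = 69.75 mm²; the cube at (14.5, -4) is present — its section is the full 11×13 rectangle (area 143.00 mm²); Subtracting the remaining from the first: starting from that combined region (69.75 mm²), the 11×13 cube at (14.5, -4) misses the remaining region (no effect) — area = 69.75 mm². Checking containment: the cross-section at z = 14.08 is a subset of the cross-section at z = 8.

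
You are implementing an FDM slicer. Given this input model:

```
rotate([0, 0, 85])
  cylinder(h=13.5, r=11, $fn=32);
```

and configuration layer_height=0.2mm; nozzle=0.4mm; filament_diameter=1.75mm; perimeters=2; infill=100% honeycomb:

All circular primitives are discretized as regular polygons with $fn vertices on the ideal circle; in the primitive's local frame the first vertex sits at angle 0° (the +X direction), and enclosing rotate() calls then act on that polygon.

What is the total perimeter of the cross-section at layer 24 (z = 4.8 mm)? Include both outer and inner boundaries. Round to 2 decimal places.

69.00 mm

At z = 4.8 mm: the r=11 cylinder gives a regular 32-gon of circumradius 11 (constant along its height) (perimeter = 2·32·11.000·sin(180°/32) = 69.00 mm); (whole slice rotated 85° about Z — lengths, areas and connectivity unchanged). Overall, the cross-section is a single solid region. Total boundary length (outer) = 69.00 mm.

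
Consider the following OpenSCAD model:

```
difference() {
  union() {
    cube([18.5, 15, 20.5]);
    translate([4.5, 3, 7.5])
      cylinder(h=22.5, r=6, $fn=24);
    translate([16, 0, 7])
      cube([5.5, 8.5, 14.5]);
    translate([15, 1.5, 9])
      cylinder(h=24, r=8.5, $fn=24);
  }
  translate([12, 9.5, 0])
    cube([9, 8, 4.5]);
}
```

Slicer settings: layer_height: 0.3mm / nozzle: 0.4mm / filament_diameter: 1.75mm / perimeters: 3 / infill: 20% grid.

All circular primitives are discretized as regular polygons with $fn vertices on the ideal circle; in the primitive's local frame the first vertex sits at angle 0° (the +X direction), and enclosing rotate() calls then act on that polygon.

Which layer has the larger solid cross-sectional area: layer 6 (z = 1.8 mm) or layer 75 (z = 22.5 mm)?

Layer 6 (z = 1.8): the cube is present — its section is the full 18.5×15 rectangle (area 277.50 mm²); the cylinder at (4.5, 3) is not intersected at this z (z outside [7.5, 30]); the cube at (16, 0) is absent (z outside [7, 21.5]); the cylinder at (15, 1.5) is not intersected at this z (z outside [9, 33]); Combining (union): only the 18.5×15 cube is present, so the union is just that shape — area = 277.50 mm²; the cube at (12, 9.5) (footprint 9×8) is included at this height (area 72.00 mm²); Subtracting the remaining from the first: starting from the result so far (277.50 mm²), the 9×8 cube at (12, 9.5) partially overlaps it — only the 35.75 mm² overlap (of its 72.00 mm²) is removed, clipping the outline — area = 241.75 mm². So its area = 241.75 mm². Layer 75 (z = 22.5): the cube does not reach this height (z outside [0, 20.5]); the cylinder at (4.5, 3): section is a regular 24-gon, circumradius r=6 (area = (24/2)·6.000²·sin(360°/24) = 111.81 mm²); the cube at (16, 0) is not intersected at this z (z outside [7, 21.5]); the r=8.5 cylinder at (15, 1.5) gives a regular 24-gon of circumradius 8.5 (constant along its height) (area = (24/2)·8.500²·sin(360°/24) = 224.40 mm²); Taking the union: the regions partially overlap — summed areas 336.21 mm² minus the doubly-counted overlap 24.98 mm² gives 311.23 mm² — area = 311.23 mm²; the cube at (12, 9.5) does not reach this height (z outside [0, 4.5]); After the difference (first − rest): none of the subtracted shapes is present at this height, so the result so far is unchanged — area = 311.23 mm². So its area = 311.23 mm². Layer 75 is larger (311.23 vs 241.75 mm²).

layer 75 (z = 22.5 mm)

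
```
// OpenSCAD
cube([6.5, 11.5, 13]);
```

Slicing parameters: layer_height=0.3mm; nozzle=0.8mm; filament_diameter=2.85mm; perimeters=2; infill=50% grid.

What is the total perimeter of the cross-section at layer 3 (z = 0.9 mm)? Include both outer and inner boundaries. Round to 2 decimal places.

36.00 mm

At z = 0.9 mm: the 6.5×11.5 cube contributes its full rectangle (perimeter 36.00 mm). Overall, the cross-section is a single solid region. Total boundary length (outer) = 36.00 mm.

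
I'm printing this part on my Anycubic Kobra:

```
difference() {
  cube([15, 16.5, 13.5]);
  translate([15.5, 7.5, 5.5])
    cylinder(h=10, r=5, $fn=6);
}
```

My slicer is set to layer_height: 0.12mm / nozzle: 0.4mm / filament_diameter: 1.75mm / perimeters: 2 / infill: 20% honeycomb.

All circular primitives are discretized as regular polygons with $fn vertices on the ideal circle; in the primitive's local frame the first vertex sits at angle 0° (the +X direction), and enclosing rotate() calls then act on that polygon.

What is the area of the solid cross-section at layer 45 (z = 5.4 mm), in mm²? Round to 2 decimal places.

At z = 5.4 mm: the 15×16.5 cube contributes its full rectangle (area 247.50 mm²); the cylinder at (15.5, 7.5) does not reach this height (z outside [5.5, 15.5]); Subtracting the remaining from the first: none of the subtracted shapes is present at this height, so the 15×16.5 cube is unchanged — area = 247.50 mm². Overall, the cross-section is a single solid region. Net area = 247.50 mm².

247.50 mm²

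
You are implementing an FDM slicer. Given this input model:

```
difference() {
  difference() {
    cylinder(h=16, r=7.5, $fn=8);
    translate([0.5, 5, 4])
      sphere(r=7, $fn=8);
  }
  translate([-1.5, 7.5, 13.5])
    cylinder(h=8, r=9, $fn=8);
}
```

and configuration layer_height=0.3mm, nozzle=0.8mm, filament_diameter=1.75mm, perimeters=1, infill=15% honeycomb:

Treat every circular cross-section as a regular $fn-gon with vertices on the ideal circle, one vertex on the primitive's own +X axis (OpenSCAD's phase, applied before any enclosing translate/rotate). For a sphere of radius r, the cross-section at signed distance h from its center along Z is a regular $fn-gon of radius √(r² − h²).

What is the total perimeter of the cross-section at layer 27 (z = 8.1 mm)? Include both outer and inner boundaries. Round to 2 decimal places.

At z = 8.1 mm: the cylinder: section is a regular 8-gon, circumradius r=7.5 (perimeter = 2·8·7.500·sin(180°/8) = 45.92 mm); the sphere at (0.5, 5): section is a regular 8-gon, circumradius = √(r²−h²) = √(7²−4.1²) = 5.674 (perimeter = 2·8·5.674·sin(180°/8) = 34.74 mm); Taking the first minus the rest: starting from the r=7.5 cylinder, the r=7 sphere at (0.5, 5) partially overlaps it — only the 60.00 mm² overlap (of its 91.05 mm²) is removed, clipping the outline — boundary = 50.34 mm; the cylinder at (-1.5, 7.5) is absent (z outside [13.5, 21.5]); Taking the first minus the rest: none of the subtracted shapes is present at this height, so that combined region is unchanged — boundary = 50.34 mm. Overall, the cross-section is a single solid region. Total boundary length (outer) = 50.34 mm.

50.34 mm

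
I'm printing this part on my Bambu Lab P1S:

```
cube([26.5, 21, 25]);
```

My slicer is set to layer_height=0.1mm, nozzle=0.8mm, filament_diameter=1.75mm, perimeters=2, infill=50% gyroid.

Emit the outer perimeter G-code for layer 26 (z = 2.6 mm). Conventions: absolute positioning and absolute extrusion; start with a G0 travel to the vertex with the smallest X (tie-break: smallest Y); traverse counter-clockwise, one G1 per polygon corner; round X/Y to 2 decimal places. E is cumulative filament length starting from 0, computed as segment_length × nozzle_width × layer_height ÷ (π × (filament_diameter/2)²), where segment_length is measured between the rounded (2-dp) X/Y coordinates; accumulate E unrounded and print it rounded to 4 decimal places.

G0 X0.00 Y0.00 Z2.60
G1 X26.50 Y0.00 E0.8814
G1 X26.50 Y21.00 E1.5799
G1 X0.00 Y21.00 E2.4612
G1 X0.00 Y0.00 E3.1597

At z = 2.6 mm: the cube (footprint 26.5×21) is included at this height. The outline is a single polygon with 4 vertices. Extrusion per mm of travel: 0.8 × 0.1 / (π × 0.875²) = 0.033260. Accumulating E over each segment gives final E = 3.1597.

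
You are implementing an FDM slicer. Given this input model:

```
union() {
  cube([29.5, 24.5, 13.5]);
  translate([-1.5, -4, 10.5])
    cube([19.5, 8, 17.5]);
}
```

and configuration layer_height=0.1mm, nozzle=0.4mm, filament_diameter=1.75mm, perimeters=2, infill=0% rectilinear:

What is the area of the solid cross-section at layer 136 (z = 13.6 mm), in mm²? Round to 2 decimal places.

156.00 mm²

At z = 13.6 mm: the cube is absent (z outside [0, 13.5]); the cube at (-1.5, -4) is present — its section is the full 19.5×8 rectangle (area 156.00 mm²); Taking the union: only the 19.5×8 cube at (-1.5, -4) is present, so the union is just that shape — area = 156.00 mm². Overall, the cross-section is a single solid region. Net area = 156.00 mm².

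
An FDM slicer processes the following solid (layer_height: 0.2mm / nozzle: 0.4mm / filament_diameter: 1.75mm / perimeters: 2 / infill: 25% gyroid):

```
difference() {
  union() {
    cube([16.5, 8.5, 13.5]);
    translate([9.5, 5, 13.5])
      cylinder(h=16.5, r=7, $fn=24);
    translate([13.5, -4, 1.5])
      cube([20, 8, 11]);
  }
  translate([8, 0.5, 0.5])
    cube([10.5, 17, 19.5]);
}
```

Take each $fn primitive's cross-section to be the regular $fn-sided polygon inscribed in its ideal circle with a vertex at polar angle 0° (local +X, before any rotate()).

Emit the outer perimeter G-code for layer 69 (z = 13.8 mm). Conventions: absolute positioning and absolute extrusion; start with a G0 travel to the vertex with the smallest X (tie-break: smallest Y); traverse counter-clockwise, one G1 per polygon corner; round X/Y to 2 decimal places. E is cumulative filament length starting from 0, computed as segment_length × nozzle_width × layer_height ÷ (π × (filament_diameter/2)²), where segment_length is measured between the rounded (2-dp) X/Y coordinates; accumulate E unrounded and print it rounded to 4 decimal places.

G0 X2.50 Y5.00 Z13.80
G1 X2.74 Y3.19 E0.0607
G1 X3.44 Y1.50 E0.1216
G1 X4.55 Y0.05 E0.1823
G1 X6.00 Y-1.06 E0.2430
G1 X7.69 Y-1.76 E0.3039
G1 X9.50 Y-2.00 E0.3646
G1 X11.31 Y-1.76 E0.4253
G1 X13.00 Y-1.06 E0.4862
G1 X14.45 Y0.05 E0.5469
G1 X14.79 Y0.50 E0.5657
G1 X8.00 Y0.50 E0.7915
G1 X8.00 Y11.80 E1.1673
G1 X7.69 Y11.76 E1.1777
G1 X6.00 Y11.06 E1.2386
G1 X4.55 Y9.95 E1.2993
G1 X3.44 Y8.50 E1.3601
G1 X2.74 Y6.81 E1.4209
G1 X2.50 Y5.00 E1.4816

At z = 13.8 mm: the cube is absent (z outside [0, 13.5]); the r=7 cylinder at (9.5, 5) contributes a regular 24-gon of circumradius 7; the cube at (13.5, -4) is absent (z outside [1.5, 12.5]); Combining (union): only the r=7 cylinder at (9.5, 5) is present, so the union is just that shape — 1 connected region; the cube at (8, 0.5) is present — its section is the full 10.5×17 rectangle; After the difference (first − rest): starting from the result so far, the 10.5×17 cube at (8, 0.5) partially overlaps it — only the 84.12 mm² overlap (of its 178.50 mm²) is removed, clipping the outline — 1 connected region. The outline is a single polygon with 18 vertices. Extrusion per mm of travel: 0.4 × 0.2 / (π × 0.875²) = 0.033260. Accumulating E over each segment gives final E = 1.4816.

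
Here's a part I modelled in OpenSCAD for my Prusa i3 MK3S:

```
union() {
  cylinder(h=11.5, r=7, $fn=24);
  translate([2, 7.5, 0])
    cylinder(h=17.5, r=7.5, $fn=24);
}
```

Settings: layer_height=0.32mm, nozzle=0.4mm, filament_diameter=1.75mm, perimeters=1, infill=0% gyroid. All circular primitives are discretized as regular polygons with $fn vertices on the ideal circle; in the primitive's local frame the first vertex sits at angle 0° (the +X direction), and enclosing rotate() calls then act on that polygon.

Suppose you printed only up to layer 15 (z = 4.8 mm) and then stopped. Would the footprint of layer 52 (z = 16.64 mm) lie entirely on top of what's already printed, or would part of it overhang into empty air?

Compare the two slices. At z = 4.8: the cylinder: section is a regular 24-gon, circumradius r=7 (area = (24/2)·7.000²·sin(360°/24) = 152.19 mm²); the r=7.5 cylinder at (2, 7.5) contributes a regular 24-gon of circumradius 7.5 (area = (24/2)·7.500²·sin(360°/24) = 174.70 mm²); Combining (union): the regions partially overlap — summed areas 326.89 mm² minus the doubly-counted overlap 56.94 mm² gives 269.95 mm² — area = 269.95 mm². At z = 16.64: the cylinder is absent (z outside [0, 11.5]); the r=7.5 cylinder at (2, 7.5) contributes a regular 24-gon of circumradius 7.5 (area = (24/2)·7.500²·sin(360°/24) = 174.70 mm²); Combining (union): only the r=7.5 cylinder at (2, 7.5) is present, so the union is just that shape — area = 174.70 mm². Checking containment: the cross-section at z = 16.64 is a subset of the cross-section at z = 4.8.

entirely on top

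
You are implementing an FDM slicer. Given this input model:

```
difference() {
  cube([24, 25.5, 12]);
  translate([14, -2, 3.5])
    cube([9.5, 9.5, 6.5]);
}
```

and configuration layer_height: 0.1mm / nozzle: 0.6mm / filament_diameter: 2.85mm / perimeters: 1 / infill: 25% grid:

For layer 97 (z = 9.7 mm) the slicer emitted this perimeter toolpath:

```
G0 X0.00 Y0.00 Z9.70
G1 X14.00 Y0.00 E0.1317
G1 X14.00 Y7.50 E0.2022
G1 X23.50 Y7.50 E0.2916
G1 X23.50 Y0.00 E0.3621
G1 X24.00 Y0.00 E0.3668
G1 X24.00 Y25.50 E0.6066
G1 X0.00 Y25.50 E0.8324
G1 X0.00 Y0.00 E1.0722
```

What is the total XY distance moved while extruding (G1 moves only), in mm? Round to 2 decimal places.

Sum the Euclidean lengths of each G1 segment: total = 114.00 mm.

114.00 mm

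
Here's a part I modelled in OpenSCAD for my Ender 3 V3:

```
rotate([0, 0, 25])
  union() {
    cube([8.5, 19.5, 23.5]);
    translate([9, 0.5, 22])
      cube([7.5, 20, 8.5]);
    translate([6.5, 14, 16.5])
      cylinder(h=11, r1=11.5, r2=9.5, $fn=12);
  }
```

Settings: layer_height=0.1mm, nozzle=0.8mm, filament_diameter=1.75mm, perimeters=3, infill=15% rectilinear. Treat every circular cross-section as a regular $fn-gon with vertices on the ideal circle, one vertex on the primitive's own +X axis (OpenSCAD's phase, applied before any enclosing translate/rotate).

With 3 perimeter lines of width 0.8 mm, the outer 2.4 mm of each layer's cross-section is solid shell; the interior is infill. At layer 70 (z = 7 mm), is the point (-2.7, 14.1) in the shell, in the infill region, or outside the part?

infill

At z = 7 mm: the cube is present — its section is the full 8.5×19.5 rectangle; the cube at (9, 0.5) is absent (z outside [22, 30.5]); the cone at (6.5, 14) is absent (z outside [16.5, 27.5]); Combining (union): only the 8.5×19.5 cube is present, so the union is just that shape — 1 connected region; (whole slice rotated 25° about Z — lengths, areas and connectivity unchanged). Overall, the cross-section is a single solid region. Undo the 25° rotation: the query point maps to (3.512, 13.920) in the un-rotated model frame. The nearest boundary edge runs (0.00, 19.50)→(0.00, 0.00); distance from the point to it = 3.51 mm. The point is inside the cross-section and 3.51 mm from the nearest boundary — more than the 2.4 mm shell width (3 × 0.8), so it's in the infill interior.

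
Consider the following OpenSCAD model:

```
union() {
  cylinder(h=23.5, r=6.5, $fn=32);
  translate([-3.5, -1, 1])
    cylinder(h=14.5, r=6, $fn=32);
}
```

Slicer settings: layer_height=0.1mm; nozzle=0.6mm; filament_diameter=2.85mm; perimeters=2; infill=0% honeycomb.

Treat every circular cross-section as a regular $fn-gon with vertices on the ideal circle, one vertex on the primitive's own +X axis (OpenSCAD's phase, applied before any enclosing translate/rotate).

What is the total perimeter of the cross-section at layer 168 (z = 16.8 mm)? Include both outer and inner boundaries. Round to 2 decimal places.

40.78 mm

At z = 16.8 mm: the cylinder: section is a regular 32-gon, circumradius r=6.5 (perimeter = 2·32·6.500·sin(180°/32) = 40.78 mm); the cylinder at (-3.5, -1) is not intersected at this z (z outside [1, 15.5]); Taking the union: only the r=6.5 cylinder is present, so the union is just that shape — boundary = 40.78 mm. Overall, the cross-section is a single solid region. Total boundary length (outer) = 40.78 mm.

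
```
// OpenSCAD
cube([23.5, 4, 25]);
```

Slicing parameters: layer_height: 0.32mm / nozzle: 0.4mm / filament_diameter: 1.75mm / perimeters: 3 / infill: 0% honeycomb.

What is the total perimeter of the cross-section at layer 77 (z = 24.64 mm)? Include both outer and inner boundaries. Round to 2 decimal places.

At z = 24.64 mm: the cube is present — its section is the full 23.5×4 rectangle (perimeter 55.00 mm). Overall, the cross-section is a single solid region. Total boundary length (outer) = 55.00 mm.

55.00 mm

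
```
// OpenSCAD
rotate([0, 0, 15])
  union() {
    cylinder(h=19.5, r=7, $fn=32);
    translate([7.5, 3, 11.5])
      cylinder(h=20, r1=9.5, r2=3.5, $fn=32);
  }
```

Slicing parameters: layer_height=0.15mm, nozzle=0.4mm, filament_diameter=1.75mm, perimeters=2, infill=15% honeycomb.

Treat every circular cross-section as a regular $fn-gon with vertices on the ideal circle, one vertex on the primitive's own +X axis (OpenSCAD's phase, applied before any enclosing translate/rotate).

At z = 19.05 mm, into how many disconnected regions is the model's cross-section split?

1

At z = 19.05 mm: the r=7 cylinder contributes a regular 32-gon of circumradius 7; the cone at (7.5, 3) contributes a regular 32-gon of circumradius 7.235 (interpolated between r1=9.5 and r2=3.5 at t=0.378); Merging all regions: the regions partially overlap (shared area 50.03 mm²), so overlapping operands fuse into one piece — 1 connected region; (whole slice rotated 15° about Z — lengths, areas and connectivity unchanged). The result has 1 disconnected region.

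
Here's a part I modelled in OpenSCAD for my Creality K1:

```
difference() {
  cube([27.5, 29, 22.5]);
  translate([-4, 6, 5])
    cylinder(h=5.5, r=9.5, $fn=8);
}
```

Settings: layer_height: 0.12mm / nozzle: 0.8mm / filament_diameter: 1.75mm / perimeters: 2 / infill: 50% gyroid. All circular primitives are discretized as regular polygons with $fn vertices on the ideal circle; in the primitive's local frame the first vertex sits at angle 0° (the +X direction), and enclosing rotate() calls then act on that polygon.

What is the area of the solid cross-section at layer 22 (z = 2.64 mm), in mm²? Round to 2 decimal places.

At z = 2.64 mm: the cube (footprint 27.5×29) is included at this height (area 797.50 mm²); the cylinder at (-4, 6) does not reach this height (z outside [5, 10.5]); Subtracting the remaining from the first: none of the subtracted shapes is present at this height, so the 27.5×29 cube is unchanged — area = 797.50 mm². Overall, the cross-section is a single solid region. Net area = 797.50 mm².

797.50 mm²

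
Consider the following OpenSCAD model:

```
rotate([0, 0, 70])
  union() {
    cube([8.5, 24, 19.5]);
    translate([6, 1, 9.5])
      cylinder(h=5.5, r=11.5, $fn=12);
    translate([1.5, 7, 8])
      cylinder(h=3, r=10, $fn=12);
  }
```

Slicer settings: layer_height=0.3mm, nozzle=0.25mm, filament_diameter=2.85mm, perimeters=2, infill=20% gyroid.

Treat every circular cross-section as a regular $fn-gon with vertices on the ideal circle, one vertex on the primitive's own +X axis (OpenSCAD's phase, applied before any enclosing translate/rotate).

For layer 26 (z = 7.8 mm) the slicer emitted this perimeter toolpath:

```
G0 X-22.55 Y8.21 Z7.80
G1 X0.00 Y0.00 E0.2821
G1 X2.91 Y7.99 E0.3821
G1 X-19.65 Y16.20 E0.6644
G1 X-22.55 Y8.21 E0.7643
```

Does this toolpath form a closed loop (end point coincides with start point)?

yes

Start point (G0): (-22.55, 8.21). End point (last G1): the path returns to the start — closed.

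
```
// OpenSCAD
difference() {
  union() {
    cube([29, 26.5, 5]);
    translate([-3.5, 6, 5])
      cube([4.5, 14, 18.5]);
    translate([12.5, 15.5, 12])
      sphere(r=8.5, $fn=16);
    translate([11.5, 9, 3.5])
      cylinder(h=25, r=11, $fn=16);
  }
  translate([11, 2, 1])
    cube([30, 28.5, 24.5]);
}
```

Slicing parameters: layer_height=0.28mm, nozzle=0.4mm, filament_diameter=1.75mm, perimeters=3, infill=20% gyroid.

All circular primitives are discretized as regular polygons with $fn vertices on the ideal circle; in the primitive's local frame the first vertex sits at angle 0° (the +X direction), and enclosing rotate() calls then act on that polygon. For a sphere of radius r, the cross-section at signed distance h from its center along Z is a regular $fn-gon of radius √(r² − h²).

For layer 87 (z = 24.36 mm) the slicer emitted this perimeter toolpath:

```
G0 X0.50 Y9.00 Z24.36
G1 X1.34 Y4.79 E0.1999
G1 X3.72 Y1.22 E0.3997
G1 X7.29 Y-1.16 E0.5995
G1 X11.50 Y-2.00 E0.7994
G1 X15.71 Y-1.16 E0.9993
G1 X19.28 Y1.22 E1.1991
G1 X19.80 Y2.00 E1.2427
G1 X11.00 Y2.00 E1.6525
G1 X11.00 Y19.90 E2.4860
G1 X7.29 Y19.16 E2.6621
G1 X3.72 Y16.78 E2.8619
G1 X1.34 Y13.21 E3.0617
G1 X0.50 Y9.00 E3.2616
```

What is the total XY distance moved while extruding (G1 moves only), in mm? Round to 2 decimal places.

70.05 mm

Sum the Euclidean lengths of each G1 segment: total = 70.05 mm.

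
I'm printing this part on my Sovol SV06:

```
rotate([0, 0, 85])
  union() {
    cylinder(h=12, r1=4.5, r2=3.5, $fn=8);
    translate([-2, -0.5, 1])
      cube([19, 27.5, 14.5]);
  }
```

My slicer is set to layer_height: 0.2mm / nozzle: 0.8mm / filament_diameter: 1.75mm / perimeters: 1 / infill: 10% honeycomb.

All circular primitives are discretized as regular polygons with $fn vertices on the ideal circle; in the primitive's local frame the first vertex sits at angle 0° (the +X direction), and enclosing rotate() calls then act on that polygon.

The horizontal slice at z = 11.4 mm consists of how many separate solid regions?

1

At z = 11.4 mm: the cone (r1=4.5→r2=3.5) has section circumradius 3.550 here — a regular 8-gon; the cube at (-2, -0.5) is present — its section is the full 19×27.5 rectangle; Combining (union): the regions partially overlap (shared area 17.91 mm²), so overlapping operands fuse into one piece — 1 connected region; (rotated 85° about Z; rotation is an isometry so areas/perimeters/island counts are preserved). The result has 1 disconnected region.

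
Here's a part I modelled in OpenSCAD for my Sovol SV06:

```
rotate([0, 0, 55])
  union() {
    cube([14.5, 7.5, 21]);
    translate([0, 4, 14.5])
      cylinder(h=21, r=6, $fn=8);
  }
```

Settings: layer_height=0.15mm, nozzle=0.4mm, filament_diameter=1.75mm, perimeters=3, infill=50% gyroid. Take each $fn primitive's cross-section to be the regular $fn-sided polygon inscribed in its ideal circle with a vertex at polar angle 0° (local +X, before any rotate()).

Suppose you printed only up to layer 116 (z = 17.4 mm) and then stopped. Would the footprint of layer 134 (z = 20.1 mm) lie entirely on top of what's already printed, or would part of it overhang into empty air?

entirely on top

Compare the two slices. At z = 17.4: the cube (footprint 14.5×7.5) is included at this height (area 108.75 mm²); the r=6 cylinder at (0, 4) contributes a regular 8-gon of circumradius 6 (area = (8/2)·6.000²·sin(360°/8) = 101.82 mm²); Combining (union): the regions partially overlap — summed areas 210.57 mm² minus the doubly-counted overlap 39.15 mm² gives 171.42 mm² — area = 171.42 mm²; (rotated 55° about Z; rotation is an isometry so areas/perimeters/island counts are preserved). At z = 20.1: the cube is present — its section is the full 14.5×7.5 rectangle (area 108.75 mm²); the r=6 cylinder at (0, 4) gives a regular 8-gon of circumradius 6 (constant along its height) (area = (8/2)·6.000²·sin(360°/8) = 101.82 mm²); Combining (union): the regions partially overlap — summed areas 210.57 mm² minus the doubly-counted overlap 39.15 mm² gives 171.42 mm² — area = 171.42 mm²; (rotated 55° about Z; rotation is an isometry so areas/perimeters/island counts are preserved). Checking containment: the cross-section at z = 20.1 is a subset of the cross-section at z = 17.4.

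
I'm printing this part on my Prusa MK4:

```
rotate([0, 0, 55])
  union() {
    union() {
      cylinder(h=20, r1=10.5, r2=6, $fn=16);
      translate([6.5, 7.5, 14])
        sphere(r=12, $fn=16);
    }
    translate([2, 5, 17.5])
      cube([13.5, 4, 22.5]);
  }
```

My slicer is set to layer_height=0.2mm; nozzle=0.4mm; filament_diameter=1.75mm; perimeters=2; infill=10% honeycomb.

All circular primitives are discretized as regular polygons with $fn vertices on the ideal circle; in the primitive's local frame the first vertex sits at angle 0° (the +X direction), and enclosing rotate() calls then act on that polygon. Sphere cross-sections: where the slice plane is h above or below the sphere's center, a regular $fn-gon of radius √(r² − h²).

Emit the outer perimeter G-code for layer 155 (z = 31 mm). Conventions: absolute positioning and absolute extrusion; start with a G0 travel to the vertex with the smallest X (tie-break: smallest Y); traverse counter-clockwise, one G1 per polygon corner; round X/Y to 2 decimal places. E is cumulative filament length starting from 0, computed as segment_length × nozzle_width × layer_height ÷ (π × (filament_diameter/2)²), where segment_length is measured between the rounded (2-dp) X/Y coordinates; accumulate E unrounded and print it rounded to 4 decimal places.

G0 X-6.23 Y6.80 Z31.00
G1 X-2.95 Y4.51 E0.1331
G1 X4.79 Y15.56 E0.5818
G1 X1.52 Y17.86 E0.7147
G1 X-6.23 Y6.80 E1.1639

At z = 31 mm: the cone does not reach this height (z outside [0, 20]); the sphere at (6.5, 7.5) is absent (|z−center|=17.000 > r=12); Merging all regions: nothing is present at this height; the cube at (2, 5) (footprint 13.5×4) is included at this height; Taking the union: only the 13.5×4 cube at (2, 5) is present, so the union is just that shape — 1 connected region; (rotated 55° about Z; rotation is an isometry so areas/perimeters/island counts are preserved). The outline is a single polygon with 4 vertices. Extrusion per mm of travel: 0.4 × 0.2 / (π × 0.875²) = 0.033260. Accumulating E over each segment gives final E = 1.1639.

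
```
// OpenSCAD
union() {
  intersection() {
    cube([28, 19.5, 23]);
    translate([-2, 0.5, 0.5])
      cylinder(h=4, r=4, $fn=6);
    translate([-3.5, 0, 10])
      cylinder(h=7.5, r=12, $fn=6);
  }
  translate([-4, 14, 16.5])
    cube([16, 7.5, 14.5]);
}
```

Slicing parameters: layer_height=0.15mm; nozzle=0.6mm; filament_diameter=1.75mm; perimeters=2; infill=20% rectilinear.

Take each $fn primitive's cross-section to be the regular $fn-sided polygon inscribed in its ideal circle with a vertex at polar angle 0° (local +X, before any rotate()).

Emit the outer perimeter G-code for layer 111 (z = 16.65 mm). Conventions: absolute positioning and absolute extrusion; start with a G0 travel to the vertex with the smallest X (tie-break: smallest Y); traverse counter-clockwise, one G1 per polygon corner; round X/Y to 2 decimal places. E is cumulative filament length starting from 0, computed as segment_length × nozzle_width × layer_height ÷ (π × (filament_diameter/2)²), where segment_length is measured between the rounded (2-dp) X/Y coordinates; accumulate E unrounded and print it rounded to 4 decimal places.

G0 X-4.00 Y14.00 Z16.65
G1 X12.00 Y14.00 E0.5987
G1 X12.00 Y21.50 E0.8793
G1 X-4.00 Y21.50 E1.4780
G1 X-4.00 Y14.00 E1.7586

At z = 16.65 mm: the 28×19.5 cube contributes its full rectangle; the cylinder at (-2, 0.5) is not intersected at this z (z outside [0.5, 4.5]); the cylinder at (-3.5, 0): section is a regular 6-gon, circumradius r=12; After intersecting: at least one operand is absent at this height, so nothing remains; the 16×7.5 cube at (-4, 14) contributes its full rectangle; Taking the union: only the 16×7.5 cube at (-4, 14) is present, so the union is just that shape — 1 connected region. The outline is a single polygon with 4 vertices. Extrusion per mm of travel: 0.6 × 0.15 / (π × 0.875²) = 0.037418. Accumulating E over each segment gives final E = 1.7586.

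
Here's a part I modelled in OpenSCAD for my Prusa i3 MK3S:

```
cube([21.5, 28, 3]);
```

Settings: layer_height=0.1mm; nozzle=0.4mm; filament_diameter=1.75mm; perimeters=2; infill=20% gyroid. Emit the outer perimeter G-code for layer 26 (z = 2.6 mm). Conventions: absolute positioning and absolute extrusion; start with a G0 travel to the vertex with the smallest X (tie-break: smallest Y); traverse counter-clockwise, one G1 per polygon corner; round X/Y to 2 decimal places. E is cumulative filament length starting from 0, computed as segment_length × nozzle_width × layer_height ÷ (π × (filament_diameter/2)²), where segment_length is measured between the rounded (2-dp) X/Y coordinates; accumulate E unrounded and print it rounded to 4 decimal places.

At z = 2.6 mm: the 21.5×28 cube contributes its full rectangle. The outline is a single polygon with 4 vertices. Extrusion per mm of travel: 0.4 × 0.1 / (π × 0.875²) = 0.016630. Accumulating E over each segment gives final E = 1.6464.

G0 X0.00 Y0.00 Z2.60
G1 X21.50 Y0.00 E0.3575
G1 X21.50 Y28.00 E0.8232
G1 X0.00 Y28.00 E1.1807
G1 X0.00 Y0.00 E1.6464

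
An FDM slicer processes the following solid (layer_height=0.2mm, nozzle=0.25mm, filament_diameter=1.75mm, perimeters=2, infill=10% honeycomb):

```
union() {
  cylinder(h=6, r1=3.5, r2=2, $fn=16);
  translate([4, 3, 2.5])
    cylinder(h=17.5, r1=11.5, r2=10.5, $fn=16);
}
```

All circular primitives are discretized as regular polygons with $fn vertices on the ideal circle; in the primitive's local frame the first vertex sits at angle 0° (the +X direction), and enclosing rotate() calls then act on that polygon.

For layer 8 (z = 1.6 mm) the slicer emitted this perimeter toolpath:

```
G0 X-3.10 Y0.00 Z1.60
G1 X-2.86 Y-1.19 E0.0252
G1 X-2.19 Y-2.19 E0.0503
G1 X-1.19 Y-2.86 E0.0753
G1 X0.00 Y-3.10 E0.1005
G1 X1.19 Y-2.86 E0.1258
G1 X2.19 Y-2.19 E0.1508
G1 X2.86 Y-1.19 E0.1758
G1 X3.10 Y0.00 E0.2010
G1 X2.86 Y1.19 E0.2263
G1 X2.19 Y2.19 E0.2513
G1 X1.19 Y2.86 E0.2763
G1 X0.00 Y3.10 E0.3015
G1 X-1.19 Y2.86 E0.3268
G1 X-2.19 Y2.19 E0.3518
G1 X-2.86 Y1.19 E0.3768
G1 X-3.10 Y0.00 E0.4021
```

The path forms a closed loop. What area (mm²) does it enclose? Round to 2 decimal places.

Apply the shoelace formula to the sequence of (X, Y) vertices; enclosed area = 29.39 mm².

29.39 mm²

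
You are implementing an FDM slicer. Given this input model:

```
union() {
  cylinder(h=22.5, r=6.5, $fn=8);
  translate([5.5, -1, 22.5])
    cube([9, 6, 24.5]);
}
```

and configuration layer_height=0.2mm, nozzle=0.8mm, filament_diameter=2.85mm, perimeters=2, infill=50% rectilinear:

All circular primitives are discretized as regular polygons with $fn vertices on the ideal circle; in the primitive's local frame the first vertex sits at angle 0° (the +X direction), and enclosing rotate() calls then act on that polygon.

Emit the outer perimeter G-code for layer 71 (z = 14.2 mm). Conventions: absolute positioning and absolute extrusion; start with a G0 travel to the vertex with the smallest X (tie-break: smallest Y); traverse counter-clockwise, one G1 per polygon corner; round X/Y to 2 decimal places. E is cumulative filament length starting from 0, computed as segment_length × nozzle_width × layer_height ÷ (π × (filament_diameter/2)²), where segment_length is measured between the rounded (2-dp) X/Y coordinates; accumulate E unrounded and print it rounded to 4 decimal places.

G0 X-6.50 Y0.00 Z14.20
G1 X-4.60 Y-4.60 E0.1248
G1 X0.00 Y-6.50 E0.2497
G1 X4.60 Y-4.60 E0.3745
G1 X6.50 Y0.00 E0.4993
G1 X4.60 Y4.60 E0.6241
G1 X0.00 Y6.50 E0.7490
G1 X-4.60 Y4.60 E0.8738
G1 X-6.50 Y0.00 E0.9986

At z = 14.2 mm: the r=6.5 cylinder contributes a regular 8-gon of circumradius 6.5; the cube at (5.5, -1) is not intersected at this z (z outside [22.5, 47]); Taking the union: only the r=6.5 cylinder is present, so the union is just that shape — 1 connected region. The outline is a single polygon with 8 vertices. Extrusion per mm of travel: 0.8 × 0.2 / (π × 1.425²) = 0.025081. Accumulating E over each segment gives final E = 0.9986.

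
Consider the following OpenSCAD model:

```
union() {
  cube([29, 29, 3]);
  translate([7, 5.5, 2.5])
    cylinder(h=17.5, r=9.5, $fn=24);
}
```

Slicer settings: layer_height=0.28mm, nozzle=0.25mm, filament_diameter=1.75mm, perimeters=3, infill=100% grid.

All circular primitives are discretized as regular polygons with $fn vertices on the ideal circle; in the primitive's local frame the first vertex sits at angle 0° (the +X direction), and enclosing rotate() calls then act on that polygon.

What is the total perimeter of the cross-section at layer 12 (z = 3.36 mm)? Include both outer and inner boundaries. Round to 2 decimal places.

At z = 3.36 mm: the cube does not reach this height (z outside [0, 3]); the cylinder at (7, 5.5): section is a regular 24-gon, circumradius r=9.5 (perimeter = 2·24·9.500·sin(180°/24) = 59.52 mm); Taking the union: only the r=9.5 cylinder at (7, 5.5) is present, so the union is just that shape — boundary = 59.52 mm. Overall, the cross-section is a single solid region. Total boundary length (outer) = 59.52 mm.

59.52 mm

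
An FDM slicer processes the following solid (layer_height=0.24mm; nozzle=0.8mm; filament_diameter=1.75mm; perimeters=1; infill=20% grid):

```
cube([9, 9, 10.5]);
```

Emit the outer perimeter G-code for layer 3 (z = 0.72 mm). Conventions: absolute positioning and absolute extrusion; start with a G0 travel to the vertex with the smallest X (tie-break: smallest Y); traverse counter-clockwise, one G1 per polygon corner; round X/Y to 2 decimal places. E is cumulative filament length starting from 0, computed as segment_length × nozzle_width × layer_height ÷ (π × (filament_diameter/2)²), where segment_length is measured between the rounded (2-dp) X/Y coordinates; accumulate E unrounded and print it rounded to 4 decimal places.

At z = 0.72 mm: the cube (footprint 9×9) is included at this height. The outline is a single polygon with 4 vertices. Extrusion per mm of travel: 0.8 × 0.24 / (π × 0.875²) = 0.079824. Accumulating E over each segment gives final E = 2.8737.

G0 X0.00 Y0.00 Z0.72
G1 X9.00 Y0.00 E0.7184
G1 X9.00 Y9.00 E1.4368
G1 X0.00 Y9.00 E2.1553
G1 X0.00 Y0.00 E2.8737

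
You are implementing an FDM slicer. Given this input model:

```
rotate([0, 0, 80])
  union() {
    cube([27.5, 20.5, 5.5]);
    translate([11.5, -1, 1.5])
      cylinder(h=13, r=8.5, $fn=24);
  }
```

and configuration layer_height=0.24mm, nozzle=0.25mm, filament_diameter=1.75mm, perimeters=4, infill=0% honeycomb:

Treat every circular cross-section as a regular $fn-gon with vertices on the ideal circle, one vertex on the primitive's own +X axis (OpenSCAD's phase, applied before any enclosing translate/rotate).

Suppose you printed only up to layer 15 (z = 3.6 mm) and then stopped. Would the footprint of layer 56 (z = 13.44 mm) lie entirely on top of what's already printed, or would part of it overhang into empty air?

entirely on top

Compare the two slices. At z = 3.6: the 27.5×20.5 cube contributes its full rectangle (area 563.75 mm²); the r=8.5 cylinder at (11.5, -1) gives a regular 24-gon of circumradius 8.5 (constant along its height) (area = (24/2)·8.500²·sin(360°/24) = 224.40 mm²); Merging all regions: the regions partially overlap — summed areas 788.15 mm² minus the doubly-counted overlap 95.33 mm² gives 692.82 mm² — area = 692.82 mm²; (rotated 80° about Z; rotation is an isometry so areas/perimeters/island counts are preserved). At z = 13.44: the cube does not reach this height (z outside [0, 5.5]); the r=8.5 cylinder at (11.5, -1) contributes a regular 24-gon of circumradius 8.5 (area = (24/2)·8.500²·sin(360°/24) = 224.40 mm²); Merging all regions: only the r=8.5 cylinder at (11.5, -1) is present, so the union is just that shape — area = 224.40 mm²; (whole slice rotated 80° about Z — lengths, areas and connectivity unchanged). Checking containment: the cross-section at z = 13.44 is a subset of the cross-section at z = 3.6.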